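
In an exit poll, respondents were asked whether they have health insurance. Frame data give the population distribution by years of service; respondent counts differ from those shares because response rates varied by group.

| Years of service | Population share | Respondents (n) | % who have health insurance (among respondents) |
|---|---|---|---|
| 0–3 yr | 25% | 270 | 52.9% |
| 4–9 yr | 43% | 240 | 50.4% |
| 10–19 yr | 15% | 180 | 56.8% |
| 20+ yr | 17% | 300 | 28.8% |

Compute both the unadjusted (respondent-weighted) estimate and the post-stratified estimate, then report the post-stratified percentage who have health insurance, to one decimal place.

48.3%

Unadjusted (pooled respondent) estimate weights by respondent counts:
  (270/990)×52.9 + (240/990)×50.4 + (180/990)×56.8 + (300/990)×28.8 = 45.7%
Post-stratified estimate weights by population shares:
  0.25×52.9 + 0.43×50.4 + 0.15×56.8 + 0.17×28.8 = 48.313%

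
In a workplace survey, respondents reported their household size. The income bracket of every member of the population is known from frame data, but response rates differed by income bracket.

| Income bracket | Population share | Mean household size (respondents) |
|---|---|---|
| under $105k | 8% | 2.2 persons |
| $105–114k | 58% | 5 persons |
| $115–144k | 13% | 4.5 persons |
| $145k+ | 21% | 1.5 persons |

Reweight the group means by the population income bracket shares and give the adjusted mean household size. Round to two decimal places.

Post-stratification weights by population share, not respondent share:
  under $105k: 0.08 × 2.2 = 0.176
  $105–114k: 0.58 × 5 = 2.9
  $115–144k: 0.13 × 4.5 = 0.585
  $145k+: 0.21 × 1.5 = 0.315
Post-stratified estimate = 3.976 → 3.98.

3.98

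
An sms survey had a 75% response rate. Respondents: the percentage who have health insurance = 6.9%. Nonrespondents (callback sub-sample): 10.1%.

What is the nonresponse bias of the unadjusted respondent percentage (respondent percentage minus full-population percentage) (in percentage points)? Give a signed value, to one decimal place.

-0.8 percentage points

Nonresponse fraction = 1 − 0.75 = 0.25.
Bias = (nonresponse fraction) × (respondent percentage − nonrespondent percentage)
     = 0.25 × (6.9 − 10.1) = 0.25 × -3.2 = -0.8.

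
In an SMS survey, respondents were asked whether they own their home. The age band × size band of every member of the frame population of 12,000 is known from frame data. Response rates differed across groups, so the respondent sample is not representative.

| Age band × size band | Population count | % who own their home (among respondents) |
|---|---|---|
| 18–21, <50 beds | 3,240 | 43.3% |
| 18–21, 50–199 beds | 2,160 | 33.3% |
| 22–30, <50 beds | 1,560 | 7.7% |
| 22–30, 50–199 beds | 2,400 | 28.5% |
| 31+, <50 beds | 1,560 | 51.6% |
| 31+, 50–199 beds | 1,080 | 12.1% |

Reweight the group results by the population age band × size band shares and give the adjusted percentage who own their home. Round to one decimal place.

Each cell contributes population-share × respondent value:
  18–21, <50 beds: (3,240/12,000) × 43.3 = 11.691
  18–21, 50–199 beds: (2,160/12,000) × 33.3 = 5.994
  22–30, <50 beds: (1,560/12,000) × 7.7 = 1.001
  22–30, 50–199 beds: (2,400/12,000) × 28.5 = 5.7
  31+, <50 beds: (1,560/12,000) × 51.6 = 6.708
  31+, 50–199 beds: (1,080/12,000) × 12.1 = 1.089
Post-stratified estimate = 32.183 → 32.2%.

32.2%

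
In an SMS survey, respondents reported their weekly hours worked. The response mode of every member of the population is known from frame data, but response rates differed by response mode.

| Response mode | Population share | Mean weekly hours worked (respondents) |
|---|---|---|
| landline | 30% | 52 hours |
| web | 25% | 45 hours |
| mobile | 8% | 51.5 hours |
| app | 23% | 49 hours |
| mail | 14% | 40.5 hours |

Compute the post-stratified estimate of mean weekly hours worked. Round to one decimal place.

47.9

Weight each group's respondent value by its population share:
  landline: 0.3 × 52 = 15.6
  web: 0.25 × 45 = 11.25
  mobile: 0.08 × 51.5 = 4.12
  app: 0.23 × 49 = 11.27
  mail: 0.14 × 40.5 = 5.67
Post-stratified estimate = 47.91 → 47.9.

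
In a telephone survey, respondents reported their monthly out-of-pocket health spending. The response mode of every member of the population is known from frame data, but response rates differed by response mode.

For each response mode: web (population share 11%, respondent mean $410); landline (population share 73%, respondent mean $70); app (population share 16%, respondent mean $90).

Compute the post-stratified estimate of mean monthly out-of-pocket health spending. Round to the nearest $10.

Reweight to the known response mode distribution:
  web: 0.11 × 410 = 45.1
  landline: 0.73 × 70 = 51.1
  app: 0.16 × 90 = 14.4
Post-stratified estimate = 110.6 → $110.

$110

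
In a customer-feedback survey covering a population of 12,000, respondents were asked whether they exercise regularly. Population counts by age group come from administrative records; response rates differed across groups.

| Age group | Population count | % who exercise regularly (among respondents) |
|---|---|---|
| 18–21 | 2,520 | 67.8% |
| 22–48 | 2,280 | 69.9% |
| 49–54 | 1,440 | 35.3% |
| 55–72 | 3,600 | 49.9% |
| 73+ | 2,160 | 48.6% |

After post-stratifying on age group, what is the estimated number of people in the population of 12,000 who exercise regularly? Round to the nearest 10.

6,660

Apply each group's respondent rate to its population count:
  18–21: 2,520 × 67.8% = 1708.56
  22–48: 2,280 × 69.9% = 1593.72
  49–54: 1,440 × 35.3% = 508.32
  55–72: 3,600 × 49.9% = 1796.4
  73+: 2,160 × 48.6% = 1049.76
Estimated total = 6656.76 → 6,660.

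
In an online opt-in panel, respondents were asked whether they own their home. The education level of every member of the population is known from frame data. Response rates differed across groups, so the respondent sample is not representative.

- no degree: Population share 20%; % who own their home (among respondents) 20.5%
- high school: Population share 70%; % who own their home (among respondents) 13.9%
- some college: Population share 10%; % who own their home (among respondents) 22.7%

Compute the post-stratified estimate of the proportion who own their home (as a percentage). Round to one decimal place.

16.1%

Each cell contributes population-share × respondent value:
  no degree: 0.2 × 20.5 = 4.1
  high school: 0.7 × 13.9 = 9.73
  some college: 0.1 × 22.7 = 2.27
Post-stratified estimate = 16.1 → 16.1%.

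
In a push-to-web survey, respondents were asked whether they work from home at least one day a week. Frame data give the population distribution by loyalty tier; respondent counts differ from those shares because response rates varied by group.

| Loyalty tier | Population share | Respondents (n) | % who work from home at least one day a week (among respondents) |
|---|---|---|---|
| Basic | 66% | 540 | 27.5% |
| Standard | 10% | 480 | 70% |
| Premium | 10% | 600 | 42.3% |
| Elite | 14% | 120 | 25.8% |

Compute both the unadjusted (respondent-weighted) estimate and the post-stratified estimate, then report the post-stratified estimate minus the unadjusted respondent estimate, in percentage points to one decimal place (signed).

Naive respondent-only estimate (weights = respondent counts):
  (540/1740)×27.5 + (480/1740)×70 + (600/1740)×42.3 + (120/1740)×25.8 = 44.2103%
Post-stratified estimate weights by population shares:
  0.66×27.5 + 0.1×70 + 0.1×42.3 + 0.14×25.8 = 32.992%
Difference = 32.992 − 44.2103 = -11.2183 pp.

-11.2 percentage points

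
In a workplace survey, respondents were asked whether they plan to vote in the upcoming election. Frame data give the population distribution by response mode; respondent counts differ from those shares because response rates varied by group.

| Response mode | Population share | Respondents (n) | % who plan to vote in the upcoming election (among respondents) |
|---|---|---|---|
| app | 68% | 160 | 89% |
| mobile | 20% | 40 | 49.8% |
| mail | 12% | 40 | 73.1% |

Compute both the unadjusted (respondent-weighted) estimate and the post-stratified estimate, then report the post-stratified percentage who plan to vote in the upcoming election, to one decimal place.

79.3%

Naive respondent-only estimate (weights = respondent counts):
  (160/240)×89 + (40/240)×49.8 + (40/240)×73.1 = 79.8167%
Reweighting by population response mode shares:
  0.68×89 + 0.2×49.8 + 0.12×73.1 = 79.252%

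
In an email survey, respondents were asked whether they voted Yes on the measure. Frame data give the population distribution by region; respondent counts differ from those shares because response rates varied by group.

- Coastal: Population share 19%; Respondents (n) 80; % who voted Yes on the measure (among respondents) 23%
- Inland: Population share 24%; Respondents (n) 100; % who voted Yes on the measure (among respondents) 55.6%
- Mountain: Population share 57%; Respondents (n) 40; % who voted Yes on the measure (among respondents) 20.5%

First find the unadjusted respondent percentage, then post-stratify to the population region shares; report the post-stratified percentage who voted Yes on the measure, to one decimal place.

Naive respondent-only estimate (weights = respondent counts):
  (80/220)×23 + (100/220)×55.6 + (40/220)×20.5 = 37.3636%
Post-stratifying to population shares instead:
  0.19×23 + 0.24×55.6 + 0.57×20.5 = 29.399%

29.4%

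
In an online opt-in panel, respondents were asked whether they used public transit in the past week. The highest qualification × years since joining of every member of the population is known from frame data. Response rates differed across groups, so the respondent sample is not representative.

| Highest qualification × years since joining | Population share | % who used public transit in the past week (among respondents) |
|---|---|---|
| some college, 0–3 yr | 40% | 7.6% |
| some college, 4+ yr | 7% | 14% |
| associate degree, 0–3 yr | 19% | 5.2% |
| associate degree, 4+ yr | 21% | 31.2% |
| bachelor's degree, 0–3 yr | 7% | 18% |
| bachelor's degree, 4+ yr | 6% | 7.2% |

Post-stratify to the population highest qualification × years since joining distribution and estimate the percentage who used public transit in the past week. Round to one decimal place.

Weight each group's respondent value by its population share:
  some college, 0–3 yr: 0.4 × 7.6 = 3.04
  some college, 4+ yr: 0.07 × 14 = 0.98
  associate degree, 0–3 yr: 0.19 × 5.2 = 0.988
  associate degree, 4+ yr: 0.21 × 31.2 = 6.552
  bachelor's degree, 0–3 yr: 0.07 × 18 = 1.26
  bachelor's degree, 4+ yr: 0.06 × 7.2 = 0.432
Post-stratified estimate = 13.252 → 13.3%.

13.3%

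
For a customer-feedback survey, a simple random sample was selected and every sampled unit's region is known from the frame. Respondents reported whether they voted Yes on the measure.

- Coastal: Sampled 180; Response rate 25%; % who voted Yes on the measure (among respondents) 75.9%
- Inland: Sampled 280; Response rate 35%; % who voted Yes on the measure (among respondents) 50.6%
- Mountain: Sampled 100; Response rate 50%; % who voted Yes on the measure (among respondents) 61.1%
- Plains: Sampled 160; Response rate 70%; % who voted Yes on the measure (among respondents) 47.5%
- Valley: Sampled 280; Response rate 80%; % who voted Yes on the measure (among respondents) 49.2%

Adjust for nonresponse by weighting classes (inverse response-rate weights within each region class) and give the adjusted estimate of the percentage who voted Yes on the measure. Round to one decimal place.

55.3%

Each respondent's weight = sampled/responded in their class; summing within a class gives n_sampled, so:
  Coastal: 180 × 75.9 = 13662
  Inland: 280 × 50.6 = 14,168
  Mountain: 100 × 61.1 = 6110
  Plains: 160 × 47.5 = 7600
  Valley: 280 × 49.2 = 13,776
Adjusted estimate = 55,316 / 1,000 = 55.316 → 55.3%.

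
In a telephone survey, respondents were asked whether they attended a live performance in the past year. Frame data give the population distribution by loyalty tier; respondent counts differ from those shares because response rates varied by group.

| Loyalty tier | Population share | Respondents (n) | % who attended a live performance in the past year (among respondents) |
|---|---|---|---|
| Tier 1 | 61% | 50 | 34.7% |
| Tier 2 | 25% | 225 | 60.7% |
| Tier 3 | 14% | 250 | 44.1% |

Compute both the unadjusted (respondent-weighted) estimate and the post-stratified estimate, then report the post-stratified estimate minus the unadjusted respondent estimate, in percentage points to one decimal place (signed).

-7.8 percentage points

Without adjustment, the pooled respondent share is:
  (50/525)×34.7 + (225/525)×60.7 + (250/525)×44.1 = 50.319%
Post-stratified estimate weights by population shares:
  0.61×34.7 + 0.25×60.7 + 0.14×44.1 = 42.516%
Difference = 42.516 − 50.319 = -7.803 pp.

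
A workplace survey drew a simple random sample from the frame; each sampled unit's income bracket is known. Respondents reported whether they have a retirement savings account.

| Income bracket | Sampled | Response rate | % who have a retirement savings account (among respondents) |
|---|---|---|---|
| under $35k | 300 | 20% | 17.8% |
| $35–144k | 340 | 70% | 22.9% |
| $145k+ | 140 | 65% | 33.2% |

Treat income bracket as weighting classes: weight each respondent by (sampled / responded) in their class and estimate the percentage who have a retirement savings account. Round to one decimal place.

Each respondent's weight = sampled/responded in their class; summing within a class gives n_sampled, so:
  under $35k: 300 × 17.8 = 5340
  $35–144k: 340 × 22.9 = 7786
  $145k+: 140 × 33.2 = 4648
Adjusted estimate = 17,774 / 780 = 22.7872 → 22.8%.

22.8%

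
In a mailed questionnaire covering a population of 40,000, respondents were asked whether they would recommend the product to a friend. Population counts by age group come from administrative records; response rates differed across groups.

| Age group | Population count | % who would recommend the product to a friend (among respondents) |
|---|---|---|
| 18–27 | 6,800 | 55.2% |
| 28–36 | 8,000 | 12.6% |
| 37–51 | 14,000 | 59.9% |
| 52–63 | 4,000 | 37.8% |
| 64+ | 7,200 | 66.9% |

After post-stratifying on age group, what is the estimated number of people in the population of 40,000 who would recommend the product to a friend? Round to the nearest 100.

Apply each group's respondent rate to its population count:
  18–27: 6,800 × 55.2% = 3753.6
  28–36: 8,000 × 12.6% = 1008
  37–51: 14,000 × 59.9% = 8386
  52–63: 4,000 × 37.8% = 1512
  64+: 7,200 × 66.9% = 4816.8
Estimated total = 19476.4 → 19,500.

19,500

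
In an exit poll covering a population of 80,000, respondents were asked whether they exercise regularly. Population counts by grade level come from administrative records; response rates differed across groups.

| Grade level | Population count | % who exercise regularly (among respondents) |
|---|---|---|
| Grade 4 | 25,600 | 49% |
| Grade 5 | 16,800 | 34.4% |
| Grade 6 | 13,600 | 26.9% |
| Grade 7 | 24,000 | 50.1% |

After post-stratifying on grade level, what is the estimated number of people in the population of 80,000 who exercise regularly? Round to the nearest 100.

Apply each group's respondent rate to its population count:
  Grade 4: 25,600 × 49% = 12,544
  Grade 5: 16,800 × 34.4% = 5779.2
  Grade 6: 13,600 × 26.9% = 3658.4
  Grade 7: 24,000 × 50.1% = 12,024
Estimated total = 34005.6 → 34,000.

34,000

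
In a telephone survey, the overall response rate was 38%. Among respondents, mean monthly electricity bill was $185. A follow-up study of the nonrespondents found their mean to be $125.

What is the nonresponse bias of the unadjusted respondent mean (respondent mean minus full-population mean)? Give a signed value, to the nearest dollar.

+$37

Nonresponse fraction = 1 − 0.38 = 0.62.
Bias = (nonresponse fraction) × (respondent mean − nonrespondent mean)
     = 0.62 × (185 − 125) = 0.62 × 60 = 37.2.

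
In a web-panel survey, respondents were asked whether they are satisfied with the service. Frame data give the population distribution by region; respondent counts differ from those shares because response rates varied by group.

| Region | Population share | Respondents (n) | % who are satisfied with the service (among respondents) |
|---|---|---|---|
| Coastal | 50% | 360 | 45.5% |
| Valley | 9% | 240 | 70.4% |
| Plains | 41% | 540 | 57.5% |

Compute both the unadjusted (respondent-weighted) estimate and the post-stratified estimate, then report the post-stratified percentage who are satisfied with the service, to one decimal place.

Without adjustment, the pooled respondent share is:
  (360/1140)×45.5 + (240/1140)×70.4 + (540/1140)×57.5 = 56.4263%
Reweighting by population region shares:
  0.5×45.5 + 0.09×70.4 + 0.41×57.5 = 52.661%

52.7%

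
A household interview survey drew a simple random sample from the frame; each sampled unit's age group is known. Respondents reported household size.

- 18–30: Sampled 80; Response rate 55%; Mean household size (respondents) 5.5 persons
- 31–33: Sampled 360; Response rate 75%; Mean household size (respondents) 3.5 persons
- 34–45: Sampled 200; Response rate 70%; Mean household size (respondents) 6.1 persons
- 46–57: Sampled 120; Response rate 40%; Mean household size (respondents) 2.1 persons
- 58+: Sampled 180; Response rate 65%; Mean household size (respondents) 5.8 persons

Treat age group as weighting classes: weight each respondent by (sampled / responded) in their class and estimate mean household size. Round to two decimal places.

With weight = n_sampled/n_responded per class, the weighted class total is n_sampled:
  18–30: 80 × 5.5 = 440
  31–33: 360 × 3.5 = 1260
  34–45: 200 × 6.1 = 1220
  46–57: 120 × 2.1 = 252
  58+: 180 × 5.8 = 1044
Adjusted estimate = 4216 / 940 = 4.48511 → 4.49.

4.49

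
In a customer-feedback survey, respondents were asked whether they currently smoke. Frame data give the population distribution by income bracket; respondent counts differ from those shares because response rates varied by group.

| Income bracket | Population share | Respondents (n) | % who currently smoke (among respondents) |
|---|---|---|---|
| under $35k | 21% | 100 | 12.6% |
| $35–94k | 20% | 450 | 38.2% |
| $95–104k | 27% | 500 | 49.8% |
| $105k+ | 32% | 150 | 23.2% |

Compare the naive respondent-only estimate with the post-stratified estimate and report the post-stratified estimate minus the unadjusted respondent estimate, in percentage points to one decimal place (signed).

Without adjustment, the pooled respondent share is:
  (100/1200)×12.6 + (450/1200)×38.2 + (500/1200)×49.8 + (150/1200)×23.2 = 39.025%
Reweighting by population income bracket shares:
  0.21×12.6 + 0.2×38.2 + 0.27×49.8 + 0.32×23.2 = 31.156%
Difference = 31.156 − 39.025 = -7.869 pp.

-7.9 percentage points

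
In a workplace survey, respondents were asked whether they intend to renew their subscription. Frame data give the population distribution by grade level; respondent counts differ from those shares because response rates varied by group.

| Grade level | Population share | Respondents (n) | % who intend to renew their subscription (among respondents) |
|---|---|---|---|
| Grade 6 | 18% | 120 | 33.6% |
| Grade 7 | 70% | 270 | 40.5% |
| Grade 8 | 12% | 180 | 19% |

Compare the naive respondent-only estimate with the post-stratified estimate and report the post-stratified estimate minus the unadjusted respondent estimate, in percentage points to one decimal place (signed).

Naive respondent-only estimate (weights = respondent counts):
  (120/570)×33.6 + (270/570)×40.5 + (180/570)×19 = 32.2579%
Reweighting by population grade level shares:
  0.18×33.6 + 0.7×40.5 + 0.12×19 = 36.678%
Difference = 36.678 − 32.2579 = 4.4201 pp.

+4.4 percentage points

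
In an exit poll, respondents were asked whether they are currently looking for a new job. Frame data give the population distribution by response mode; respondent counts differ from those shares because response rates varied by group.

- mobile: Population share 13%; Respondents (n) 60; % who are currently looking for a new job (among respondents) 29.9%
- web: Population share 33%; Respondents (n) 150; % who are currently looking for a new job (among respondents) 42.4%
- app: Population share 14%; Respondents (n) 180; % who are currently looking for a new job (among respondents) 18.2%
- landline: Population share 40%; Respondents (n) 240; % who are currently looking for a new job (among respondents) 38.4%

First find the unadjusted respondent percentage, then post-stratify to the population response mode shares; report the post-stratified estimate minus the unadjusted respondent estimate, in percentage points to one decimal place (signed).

Naive respondent-only estimate (weights = respondent counts):
  (60/630)×29.9 + (150/630)×42.4 + (180/630)×18.2 + (240/630)×38.4 = 32.7714%
Post-stratifying to population shares instead:
  0.13×29.9 + 0.33×42.4 + 0.14×18.2 + 0.4×38.4 = 35.787%
Difference = 35.787 − 32.7714 = 3.0156 pp.

+3.0 percentage points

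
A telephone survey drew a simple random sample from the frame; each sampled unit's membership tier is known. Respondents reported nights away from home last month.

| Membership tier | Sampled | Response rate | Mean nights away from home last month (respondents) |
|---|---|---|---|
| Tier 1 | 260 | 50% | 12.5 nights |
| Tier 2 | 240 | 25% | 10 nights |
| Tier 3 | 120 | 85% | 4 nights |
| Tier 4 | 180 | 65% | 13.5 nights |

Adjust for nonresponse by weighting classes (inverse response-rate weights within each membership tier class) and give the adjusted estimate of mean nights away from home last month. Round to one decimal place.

Inverse-response-rate weighting restores each class to its sampled count, so class totals weight by n_sampled:
  Tier 1: 260 × 12.5 = 3250
  Tier 2: 240 × 10 = 2400
  Tier 3: 120 × 4 = 480
  Tier 4: 180 × 13.5 = 2430
Adjusted estimate = 8560 / 800 = 10.7 → 10.7.

10.7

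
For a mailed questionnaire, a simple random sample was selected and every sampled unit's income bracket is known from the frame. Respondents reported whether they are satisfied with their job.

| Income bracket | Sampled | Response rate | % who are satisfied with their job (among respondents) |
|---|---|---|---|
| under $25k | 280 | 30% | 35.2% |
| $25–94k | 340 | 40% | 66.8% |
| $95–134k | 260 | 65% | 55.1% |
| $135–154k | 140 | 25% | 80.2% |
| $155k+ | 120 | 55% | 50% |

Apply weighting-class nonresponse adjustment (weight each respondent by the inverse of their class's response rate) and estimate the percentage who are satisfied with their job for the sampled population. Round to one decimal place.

56.2%

Weighting each respondent by the inverse class response rate inflates each class back to its sampled size, so the class weight is n_sampled:
  under $25k: 280 × 35.2 = 9856
  $25–94k: 340 × 66.8 = 22,712
  $95–134k: 260 × 55.1 = 14,326
  $135–154k: 140 × 80.2 = 11,228
  $155k+: 120 × 50 = 6000
Adjusted estimate = 64,122 / 1,140 = 56.2474 → 56.2%.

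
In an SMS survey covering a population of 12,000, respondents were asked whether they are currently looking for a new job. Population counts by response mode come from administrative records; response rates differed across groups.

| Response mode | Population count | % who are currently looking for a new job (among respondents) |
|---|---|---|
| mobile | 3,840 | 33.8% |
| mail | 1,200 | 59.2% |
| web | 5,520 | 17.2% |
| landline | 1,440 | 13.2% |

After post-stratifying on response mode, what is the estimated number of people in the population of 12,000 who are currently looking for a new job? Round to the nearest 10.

Estimated count per cell = population count × respondent percentage:
  mobile: 3,840 × 33.8% = 1297.92
  mail: 1,200 × 59.2% = 710.4
  web: 5,520 × 17.2% = 949.44
  landline: 1,440 × 13.2% = 190.08
Estimated total = 3147.84 → 3,150.

3,150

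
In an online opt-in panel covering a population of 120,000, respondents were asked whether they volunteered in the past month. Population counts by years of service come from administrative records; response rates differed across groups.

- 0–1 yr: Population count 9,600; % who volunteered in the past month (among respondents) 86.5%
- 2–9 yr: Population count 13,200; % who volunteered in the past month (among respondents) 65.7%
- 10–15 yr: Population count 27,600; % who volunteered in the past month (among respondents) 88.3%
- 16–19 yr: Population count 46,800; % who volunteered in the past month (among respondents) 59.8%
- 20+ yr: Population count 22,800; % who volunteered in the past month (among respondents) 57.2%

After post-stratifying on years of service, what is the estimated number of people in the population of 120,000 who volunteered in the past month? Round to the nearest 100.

82,400

Estimated count per cell = population count × respondent percentage:
  0–1 yr: 9,600 × 86.5% = 8304
  2–9 yr: 13,200 × 65.7% = 8672.4
  10–15 yr: 27,600 × 88.3% = 24370.8
  16–19 yr: 46,800 × 59.8% = 27986.4
  20+ yr: 22,800 × 57.2% = 13041.6
Estimated total = 82375.2 → 82,400.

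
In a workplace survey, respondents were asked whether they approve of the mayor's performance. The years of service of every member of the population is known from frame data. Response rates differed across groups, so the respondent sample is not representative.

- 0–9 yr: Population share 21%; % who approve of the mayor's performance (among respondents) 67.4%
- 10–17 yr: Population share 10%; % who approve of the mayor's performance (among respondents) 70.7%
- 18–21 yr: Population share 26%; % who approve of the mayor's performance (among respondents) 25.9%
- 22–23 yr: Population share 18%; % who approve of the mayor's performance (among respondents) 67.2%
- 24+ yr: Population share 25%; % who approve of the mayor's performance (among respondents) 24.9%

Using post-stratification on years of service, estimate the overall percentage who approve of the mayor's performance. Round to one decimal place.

46.3%

Weight each group's respondent value by its population share:
  0–9 yr: 0.21 × 67.4 = 14.154
  10–17 yr: 0.1 × 70.7 = 7.07
  18–21 yr: 0.26 × 25.9 = 6.734
  22–23 yr: 0.18 × 67.2 = 12.096
  24+ yr: 0.25 × 24.9 = 6.225
Post-stratified estimate = 46.279 → 46.3%.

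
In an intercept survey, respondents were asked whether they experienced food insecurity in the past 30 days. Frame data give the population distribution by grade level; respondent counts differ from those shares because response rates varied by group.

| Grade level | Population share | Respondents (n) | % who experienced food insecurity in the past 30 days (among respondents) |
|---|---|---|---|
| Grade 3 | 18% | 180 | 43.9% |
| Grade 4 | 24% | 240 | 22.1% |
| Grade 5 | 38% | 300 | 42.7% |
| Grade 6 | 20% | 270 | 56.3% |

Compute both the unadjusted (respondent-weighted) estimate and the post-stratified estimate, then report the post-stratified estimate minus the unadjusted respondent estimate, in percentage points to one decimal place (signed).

Unadjusted (pooled respondent) estimate weights by respondent counts:
  (180/990)×43.9 + (240/990)×22.1 + (300/990)×42.7 + (270/990)×56.3 = 41.6333%
Post-stratifying to population shares instead:
  0.18×43.9 + 0.24×22.1 + 0.38×42.7 + 0.2×56.3 = 40.692%
Difference = 40.692 − 41.6333 = -0.9413 pp.

-0.9 percentage points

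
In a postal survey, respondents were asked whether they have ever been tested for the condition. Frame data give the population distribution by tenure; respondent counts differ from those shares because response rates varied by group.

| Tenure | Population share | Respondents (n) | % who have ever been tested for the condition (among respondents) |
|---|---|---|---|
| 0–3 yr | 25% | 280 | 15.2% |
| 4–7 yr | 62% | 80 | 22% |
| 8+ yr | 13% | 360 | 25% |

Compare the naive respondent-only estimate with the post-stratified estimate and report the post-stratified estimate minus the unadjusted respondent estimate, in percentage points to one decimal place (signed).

Without adjustment, the pooled respondent share is:
  (280/720)×15.2 + (80/720)×22 + (360/720)×25 = 20.8556%
Post-stratified estimate weights by population shares:
  0.25×15.2 + 0.62×22 + 0.13×25 = 20.69%
Difference = 20.69 − 20.8556 = -0.1656 pp.

-0.2 percentage points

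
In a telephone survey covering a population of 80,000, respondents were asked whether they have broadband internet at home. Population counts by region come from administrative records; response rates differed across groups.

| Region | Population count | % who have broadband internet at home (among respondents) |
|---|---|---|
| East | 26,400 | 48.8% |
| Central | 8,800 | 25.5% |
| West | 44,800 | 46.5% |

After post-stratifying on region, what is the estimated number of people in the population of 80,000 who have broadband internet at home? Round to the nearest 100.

Apply each group's respondent rate to its population count:
  East: 26,400 × 48.8% = 12883.2
  Central: 8,800 × 25.5% = 2244
  West: 44,800 × 46.5% = 20,832
Estimated total = 35959.2 → 36,000.

36,000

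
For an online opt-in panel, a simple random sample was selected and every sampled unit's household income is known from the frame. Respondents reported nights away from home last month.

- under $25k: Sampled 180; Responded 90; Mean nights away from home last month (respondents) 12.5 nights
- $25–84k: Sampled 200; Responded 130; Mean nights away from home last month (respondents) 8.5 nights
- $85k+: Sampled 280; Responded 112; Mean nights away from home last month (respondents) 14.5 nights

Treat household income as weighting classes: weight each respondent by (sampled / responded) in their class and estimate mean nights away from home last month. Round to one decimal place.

12.1

Response rates by class: under $25k 90/180 = 50%, $25–84k 130/200 = 65%, $85k+ 112/280 = 40%.
Each respondent's weight = sampled/responded in their class; summing within a class gives n_sampled, so:
  under $25k: 180 × 12.5 = 2250
  $25–84k: 200 × 8.5 = 1700
  $85k+: 280 × 14.5 = 4060
Adjusted estimate = 8010 / 660 = 12.1364 → 12.1.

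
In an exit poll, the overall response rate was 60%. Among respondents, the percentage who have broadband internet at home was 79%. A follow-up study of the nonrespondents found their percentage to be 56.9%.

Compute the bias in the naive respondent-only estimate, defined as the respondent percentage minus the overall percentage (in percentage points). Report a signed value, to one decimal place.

Nonresponse fraction = 1 − 0.6 = 0.4.
Bias = (nonresponse fraction) × (respondent percentage − nonrespondent percentage)
     = 0.4 × (79 − 56.9) = 0.4 × 22.1 = 8.84.

+8.8 percentage points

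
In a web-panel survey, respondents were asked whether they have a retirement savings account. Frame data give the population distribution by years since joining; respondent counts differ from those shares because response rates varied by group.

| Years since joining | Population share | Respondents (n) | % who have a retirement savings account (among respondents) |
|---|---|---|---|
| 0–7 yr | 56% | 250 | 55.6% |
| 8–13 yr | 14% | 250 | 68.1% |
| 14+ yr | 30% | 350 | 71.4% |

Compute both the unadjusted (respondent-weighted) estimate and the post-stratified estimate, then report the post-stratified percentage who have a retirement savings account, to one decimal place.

62.1%

Unadjusted (pooled respondent) estimate weights by respondent counts:
  (250/850)×55.6 + (250/850)×68.1 + (350/850)×71.4 = 65.7824%
Post-stratifying to population shares instead:
  0.56×55.6 + 0.14×68.1 + 0.3×71.4 = 62.09%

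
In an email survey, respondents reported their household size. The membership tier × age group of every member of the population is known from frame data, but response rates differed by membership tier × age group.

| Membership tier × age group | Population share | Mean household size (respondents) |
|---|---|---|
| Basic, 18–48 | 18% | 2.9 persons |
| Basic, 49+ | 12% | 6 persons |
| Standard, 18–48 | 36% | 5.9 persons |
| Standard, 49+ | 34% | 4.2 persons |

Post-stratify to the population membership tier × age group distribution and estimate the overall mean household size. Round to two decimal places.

Weight each group's respondent value by its population share:
  Basic, 18–48: 0.18 × 2.9 = 0.522
  Basic, 49+: 0.12 × 6 = 0.72
  Standard, 18–48: 0.36 × 5.9 = 2.124
  Standard, 49+: 0.34 × 4.2 = 1.428
Post-stratified estimate = 4.794 → 4.79.

4.79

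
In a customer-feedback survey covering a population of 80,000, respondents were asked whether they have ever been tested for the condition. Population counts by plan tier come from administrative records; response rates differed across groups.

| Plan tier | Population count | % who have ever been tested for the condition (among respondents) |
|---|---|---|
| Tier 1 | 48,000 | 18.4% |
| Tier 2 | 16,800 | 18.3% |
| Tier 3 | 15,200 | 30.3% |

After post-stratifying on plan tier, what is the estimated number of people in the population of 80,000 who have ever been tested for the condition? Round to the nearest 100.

Estimated count per cell = population count × respondent percentage:
  Tier 1: 48,000 × 18.4% = 8832
  Tier 2: 16,800 × 18.3% = 3074.4
  Tier 3: 15,200 × 30.3% = 4605.6
Estimated total = 16,512 → 16,500.

16,500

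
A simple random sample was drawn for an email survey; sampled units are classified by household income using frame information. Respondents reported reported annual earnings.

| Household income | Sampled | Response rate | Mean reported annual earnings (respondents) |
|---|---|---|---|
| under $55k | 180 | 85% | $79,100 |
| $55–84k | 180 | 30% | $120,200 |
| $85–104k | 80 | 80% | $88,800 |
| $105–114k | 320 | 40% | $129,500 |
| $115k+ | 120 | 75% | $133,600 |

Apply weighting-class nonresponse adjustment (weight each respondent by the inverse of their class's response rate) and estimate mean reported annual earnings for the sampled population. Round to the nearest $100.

$114,100

Inverse-response-rate weighting restores each class to its sampled count, so class totals weight by n_sampled:
  under $55k: 180 × 79,100 = 14,238,000
  $55–84k: 180 × 120,200 = 21,636,000
  $85–104k: 80 × 88,800 = 7,104,000
  $105–114k: 320 × 129,500 = 41,440,000
  $115k+: 120 × 133,600 = 16,032,000
Adjusted estimate = 100,450,000 / 880 = 114148 → $114,100.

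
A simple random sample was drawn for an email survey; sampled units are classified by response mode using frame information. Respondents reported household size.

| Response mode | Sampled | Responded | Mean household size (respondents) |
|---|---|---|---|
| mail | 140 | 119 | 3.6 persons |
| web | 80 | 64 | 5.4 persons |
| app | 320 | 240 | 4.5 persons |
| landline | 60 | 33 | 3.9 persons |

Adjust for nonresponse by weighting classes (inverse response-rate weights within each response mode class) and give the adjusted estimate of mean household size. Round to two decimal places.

4.35

Class response rates: mail 119/140 = 85%, web 64/80 = 80%, app 240/320 = 75%, landline 33/60 = 55%.
Each respondent's weight = sampled/responded in their class; summing within a class gives n_sampled, so:
  mail: 140 × 3.6 = 504
  web: 80 × 5.4 = 432
  app: 320 × 4.5 = 1440
  landline: 60 × 3.9 = 234
Adjusted estimate = 2610 / 600 = 4.35 → 4.35.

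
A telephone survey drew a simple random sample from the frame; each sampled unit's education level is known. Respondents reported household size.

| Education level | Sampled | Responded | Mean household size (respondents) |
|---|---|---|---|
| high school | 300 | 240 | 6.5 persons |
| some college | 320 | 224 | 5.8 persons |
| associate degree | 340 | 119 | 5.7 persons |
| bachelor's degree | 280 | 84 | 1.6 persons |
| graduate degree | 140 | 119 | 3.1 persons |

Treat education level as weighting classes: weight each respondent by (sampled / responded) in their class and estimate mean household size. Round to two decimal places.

Class response rates: high school 240/300 = 80%, some college 224/320 = 70%, associate degree 119/340 = 35%, bachelor's degree 84/280 = 30%, graduate degree 119/140 = 85%.
Inverse-response-rate weighting restores each class to its sampled count, so class totals weight by n_sampled:
  high school: 300 × 6.5 = 1950
  some college: 320 × 5.8 = 1856
  associate degree: 340 × 5.7 = 1938
  bachelor's degree: 280 × 1.6 = 448
  graduate degree: 140 × 3.1 = 434
Adjusted estimate = 6626 / 1,380 = 4.80145 → 4.80.

4.80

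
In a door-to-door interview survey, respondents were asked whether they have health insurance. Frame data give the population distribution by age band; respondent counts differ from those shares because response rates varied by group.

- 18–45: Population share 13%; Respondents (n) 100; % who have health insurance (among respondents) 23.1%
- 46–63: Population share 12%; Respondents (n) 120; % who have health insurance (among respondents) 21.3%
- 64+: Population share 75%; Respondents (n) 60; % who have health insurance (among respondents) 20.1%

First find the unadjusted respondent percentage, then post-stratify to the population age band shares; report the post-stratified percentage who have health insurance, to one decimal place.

Unadjusted (pooled respondent) estimate weights by respondent counts:
  (100/280)×23.1 + (120/280)×21.3 + (60/280)×20.1 = 21.6857%
Post-stratifying to population shares instead:
  0.13×23.1 + 0.12×21.3 + 0.75×20.1 = 20.634%

20.6%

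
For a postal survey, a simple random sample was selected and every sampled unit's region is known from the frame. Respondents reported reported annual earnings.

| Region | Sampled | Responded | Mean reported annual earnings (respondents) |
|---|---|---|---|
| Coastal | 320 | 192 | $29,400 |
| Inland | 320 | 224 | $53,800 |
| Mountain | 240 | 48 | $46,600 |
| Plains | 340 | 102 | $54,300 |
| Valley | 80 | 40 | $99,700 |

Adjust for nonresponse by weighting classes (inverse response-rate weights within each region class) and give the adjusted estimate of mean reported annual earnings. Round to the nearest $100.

Class response rates: Coastal 192/320 = 60%, Inland 224/320 = 70%, Mountain 48/240 = 20%, Plains 102/340 = 30%, Valley 40/80 = 50%.
Weighting each respondent by the inverse class response rate inflates each class back to its sampled size, so the class weight is n_sampled:
  Coastal: 320 × 29,400 = 9,408,000
  Inland: 320 × 53,800 = 17,216,000
  Mountain: 240 × 46,600 = 11,184,000
  Plains: 340 × 54,300 = 18,462,000
  Valley: 80 × 99,700 = 7,976,000
Adjusted estimate = 64,246,000 / 1,300 = 49,420 → $49,400.

$49,400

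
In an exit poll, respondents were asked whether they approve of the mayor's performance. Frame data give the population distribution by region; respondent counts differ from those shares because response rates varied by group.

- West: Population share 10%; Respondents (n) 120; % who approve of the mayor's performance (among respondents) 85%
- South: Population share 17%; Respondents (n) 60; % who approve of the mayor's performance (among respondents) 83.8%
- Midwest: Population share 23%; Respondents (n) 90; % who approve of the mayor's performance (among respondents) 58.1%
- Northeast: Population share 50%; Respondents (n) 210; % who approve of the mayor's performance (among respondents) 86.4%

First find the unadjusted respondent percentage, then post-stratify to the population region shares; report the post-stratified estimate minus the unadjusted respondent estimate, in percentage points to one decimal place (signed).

Naive respondent-only estimate (weights = respondent counts):
  (120/480)×85 + (60/480)×83.8 + (90/480)×58.1 + (210/480)×86.4 = 80.4188%
Post-stratified estimate weights by population shares:
  0.1×85 + 0.17×83.8 + 0.23×58.1 + 0.5×86.4 = 79.309%
Difference = 79.309 − 80.4188 = -1.1098 pp.

-1.1 percentage points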